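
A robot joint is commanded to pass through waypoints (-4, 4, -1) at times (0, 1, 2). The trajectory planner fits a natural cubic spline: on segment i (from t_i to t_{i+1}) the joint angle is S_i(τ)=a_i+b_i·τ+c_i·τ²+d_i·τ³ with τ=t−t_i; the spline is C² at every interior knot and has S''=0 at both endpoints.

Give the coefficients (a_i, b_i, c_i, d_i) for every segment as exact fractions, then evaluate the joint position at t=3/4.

  seg 0: a=-4 b=45/4 c=0 d=-13/4
  seg 1: a=4 b=3/2 c=-39/4 d=13/4
S(3/4) = 785/256

Δ: Δ0=8, Δ1=-5
row 1: diag=4, rhs=-78; c'=1/4, d'=-39/2
back: M1=-39/2
M: M0=0, M1=-39/2, M2=0
seg 0: a=-4, c=M0/2=0, d=(M1−M0)/(6·1)=-13/4, b=Δ0−h0·(2M0+M1)/6=45/4
seg 1: a=4, c=M1/2=-39/4, d=(M2−M1)/(6·1)=13/4, b=Δ1−h1·(2M1+M2)/6=3/2
t_q=3/4 → seg 0, τ=3/4; S=-4+45/4·τ+0·τ²+-13/4·τ³=785/256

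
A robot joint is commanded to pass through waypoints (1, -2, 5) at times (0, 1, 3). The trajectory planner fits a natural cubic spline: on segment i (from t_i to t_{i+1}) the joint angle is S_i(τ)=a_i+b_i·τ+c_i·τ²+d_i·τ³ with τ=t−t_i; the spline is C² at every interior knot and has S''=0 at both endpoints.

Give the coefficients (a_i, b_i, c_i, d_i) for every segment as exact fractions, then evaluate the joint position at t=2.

Δ: Δ0=-3, Δ1=7/2
row 1: diag=6, rhs=39; c'=1/3, d'=13/2
back: M1=13/2
M: M0=0, M1=13/2, M2=0
seg 0: a=1, c=M0/2=0, d=(M1−M0)/(6·1)=13/12, b=Δ0−h0·(2M0+M1)/6=-49/12
seg 1: a=-2, c=M1/2=13/4, d=(M2−M1)/(6·2)=-13/24, b=Δ1−h1·(2M1+M2)/6=-5/6
t_q=2 → seg 1, τ=1; S=-2+-5/6·τ+13/4·τ²+-13/24·τ³=-1/8

  seg 0: a=1 b=-49/12 c=0 d=13/12
  seg 1: a=-2 b=-5/6 c=13/4 d=-13/24
S(2) = -1/8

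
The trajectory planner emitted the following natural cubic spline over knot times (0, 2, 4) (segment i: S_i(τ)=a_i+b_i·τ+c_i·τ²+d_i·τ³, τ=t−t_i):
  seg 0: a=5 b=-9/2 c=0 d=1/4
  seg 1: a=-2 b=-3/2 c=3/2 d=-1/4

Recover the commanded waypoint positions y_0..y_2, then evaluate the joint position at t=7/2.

y_0=5 y_1=-2 y_2=-1
S(7/2) = -55/32

y_0 = S_0(0) = a_0 = 5
y_1 = S_1(0) = a_1 = -2
y_2 = S_1(2) = -1
t_q=7/2 is in segment 1 (τ=3/2); S_1(τ)=-55/32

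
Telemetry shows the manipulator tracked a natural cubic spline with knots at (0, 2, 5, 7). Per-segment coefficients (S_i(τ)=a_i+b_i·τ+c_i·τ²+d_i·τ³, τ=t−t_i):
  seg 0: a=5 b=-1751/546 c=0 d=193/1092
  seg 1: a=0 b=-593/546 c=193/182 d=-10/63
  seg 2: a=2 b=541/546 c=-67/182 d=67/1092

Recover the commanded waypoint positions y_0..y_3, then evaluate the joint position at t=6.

y_0 = S_0(0) = a_0 = 5
y_1 = S_1(0) = a_1 = 0
y_2 = S_2(0) = a_2 = 2
y_3 = S_2(2) = 3
t_q=6 is in segment 2 (τ=1); S_2(τ)=977/364

y_0=5 y_1=0 y_2=2 y_3=3
S(6) = 977/364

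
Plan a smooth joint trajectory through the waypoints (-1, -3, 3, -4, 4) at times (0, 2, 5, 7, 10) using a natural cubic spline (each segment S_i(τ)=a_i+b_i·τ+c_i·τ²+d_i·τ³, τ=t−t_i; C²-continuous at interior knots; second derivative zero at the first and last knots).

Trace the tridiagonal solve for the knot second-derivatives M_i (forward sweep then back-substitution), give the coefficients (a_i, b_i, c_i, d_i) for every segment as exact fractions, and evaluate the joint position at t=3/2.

Δ: Δ0=-1, Δ1=2, Δ2=-7/2, Δ3=8/3
row 1: diag=10, rhs=18; c'=3/10, d'=9/5
row 2: denom=10−3·3/10=91/10; d'=(-33−3·9/5)/(91/10)=-384/91
row 3: denom=10−2·20/91=870/91; d'=(37−2·-384/91)/(870/91)=827/174
back: M3=827/174
back: M2=-384/91−20/91·827/174=-458/87
back: M1=9/5−3/10·-458/87=98/29
M: M0=0, M1=98/29, M2=-458/87, M3=827/174, M4=0
seg 0: a=-1, c=M0/2=0, d=(M1−M0)/(6·2)=49/174, b=Δ0−h0·(2M0+M1)/6=-185/87
seg 1: a=-3, c=M1/2=49/29, d=(M2−M1)/(6·3)=-376/783, b=Δ1−h1·(2M1+M2)/6=109/87
seg 2: a=3, c=M2/2=-229/87, d=(M3−M2)/(6·2)=581/696, b=Δ2−h2·(2M2+M3)/6=-137/87
seg 3: a=-4, c=M3/2=827/348, d=(M4−M3)/(6·3)=-827/3132, b=Δ3−h3·(2M3+M4)/6=-121/58
t_q=3/2 → seg 0, τ=3/2; S=-1+-185/87·τ+0·τ²+49/174·τ³=-1503/464

  seg 0: a=-1 b=-185/87 c=0 d=49/174
  seg 1: a=-3 b=109/87 c=49/29 d=-376/783
  seg 2: a=3 b=-137/87 c=-229/87 d=581/696
  seg 3: a=-4 b=-121/58 c=827/348 d=-827/3132
S(3/2) = -1503/464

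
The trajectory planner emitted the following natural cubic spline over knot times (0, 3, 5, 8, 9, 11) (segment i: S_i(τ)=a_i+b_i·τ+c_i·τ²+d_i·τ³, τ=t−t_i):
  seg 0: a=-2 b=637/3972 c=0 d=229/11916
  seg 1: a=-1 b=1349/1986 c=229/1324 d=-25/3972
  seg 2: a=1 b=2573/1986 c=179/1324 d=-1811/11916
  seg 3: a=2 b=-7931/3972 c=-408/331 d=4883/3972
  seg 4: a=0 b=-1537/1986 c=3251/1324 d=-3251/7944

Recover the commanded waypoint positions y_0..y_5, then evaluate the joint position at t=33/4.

y_0=-2 y_1=-1 y_2=1 y_3=2 y_4=0 y_5=5
S(33/4) = 122273/84736

y_0 = S_0(0) = a_0 = -2
y_1 = S_1(0) = a_1 = -1
y_2 = S_2(0) = a_2 = 1
y_3 = S_3(0) = a_3 = 2
y_4 = S_4(0) = a_4 = 0
y_5 = S_4(2) = 5
t_q=33/4 is in segment 3 (τ=1/4); S_3(τ)=122273/84736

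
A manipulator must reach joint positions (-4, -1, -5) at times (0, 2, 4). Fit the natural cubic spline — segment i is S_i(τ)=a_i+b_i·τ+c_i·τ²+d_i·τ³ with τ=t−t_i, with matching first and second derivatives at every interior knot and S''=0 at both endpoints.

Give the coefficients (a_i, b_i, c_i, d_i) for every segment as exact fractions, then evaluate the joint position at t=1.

Δ: Δ0=3/2, Δ1=-2
row 1: diag=8, rhs=-21; c'=1/4, d'=-21/8
back: M1=-21/8
M: M0=0, M1=-21/8, M2=0
seg 0: a=-4, c=M0/2=0, d=(M1−M0)/(6·2)=-7/32, b=Δ0−h0·(2M0+M1)/6=19/8
seg 1: a=-1, c=M1/2=-21/16, d=(M2−M1)/(6·2)=7/32, b=Δ1−h1·(2M1+M2)/6=-1/4
t_q=1 → seg 0, τ=1; S=-4+19/8·τ+0·τ²+-7/32·τ³=-59/32

  seg 0: a=-4 b=19/8 c=0 d=-7/32
  seg 1: a=-1 b=-1/4 c=-21/16 d=7/32
S(1) = -59/32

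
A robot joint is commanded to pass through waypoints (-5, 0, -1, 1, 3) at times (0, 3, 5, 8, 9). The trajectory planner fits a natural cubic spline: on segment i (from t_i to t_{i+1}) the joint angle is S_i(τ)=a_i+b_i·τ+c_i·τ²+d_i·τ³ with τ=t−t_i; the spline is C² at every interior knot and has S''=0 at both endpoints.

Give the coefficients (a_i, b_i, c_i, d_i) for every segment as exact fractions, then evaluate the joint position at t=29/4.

  seg 0: a=-5 b=3247/1356 c=0 d=-329/4068
  seg 1: a=0 b=143/678 c=-329/452 d=505/2712
  seg 2: a=-1 b=-158/339 c=44/113 d=-4/1017
  seg 3: a=1 b=598/339 c=40/113 d=-40/339
S(29/4) = -221/1808

Δ: Δ0=5/3, Δ1=-1/2, Δ2=2/3, Δ3=2
row 1: diag=10, rhs=-13; c'=1/5, d'=-13/10
row 2: denom=10−2·1/5=48/5; d'=(7−2·-13/10)/(48/5)=1
row 3: denom=8−3·5/16=113/16; d'=(8−3·1)/(113/16)=80/113
back: M3=80/113
back: M2=1−5/16·80/113=88/113
back: M1=-13/10−1/5·88/113=-329/226
M: M0=0, M1=-329/226, M2=88/113, M3=80/113, M4=0
seg 0: a=-5, c=M0/2=0, d=(M1−M0)/(6·3)=-329/4068, b=Δ0−h0·(2M0+M1)/6=3247/1356
seg 1: a=0, c=M1/2=-329/452, d=(M2−M1)/(6·2)=505/2712, b=Δ1−h1·(2M1+M2)/6=143/678
seg 2: a=-1, c=M2/2=44/113, d=(M3−M2)/(6·3)=-4/1017, b=Δ2−h2·(2M2+M3)/6=-158/339
seg 3: a=1, c=M3/2=40/113, d=(M4−M3)/(6·1)=-40/339, b=Δ3−h3·(2M3+M4)/6=598/339
t_q=29/4 → seg 2, τ=9/4; S=-1+-158/339·τ+44/113·τ²+-4/1017·τ³=-221/1808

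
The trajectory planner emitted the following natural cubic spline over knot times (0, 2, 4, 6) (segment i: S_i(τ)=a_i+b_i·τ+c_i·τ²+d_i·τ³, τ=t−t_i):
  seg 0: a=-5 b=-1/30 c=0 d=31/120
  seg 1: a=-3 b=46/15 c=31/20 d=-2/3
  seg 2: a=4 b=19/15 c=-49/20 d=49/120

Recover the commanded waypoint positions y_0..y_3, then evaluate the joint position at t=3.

y_0 = S_0(0) = a_0 = -5
y_1 = S_1(0) = a_1 = -3
y_2 = S_2(0) = a_2 = 4
y_3 = S_2(2) = 0
t_q=3 is in segment 1 (τ=1); S_1(τ)=19/20

y_0=-5 y_1=-3 y_2=4 y_3=0
S(3) = 19/20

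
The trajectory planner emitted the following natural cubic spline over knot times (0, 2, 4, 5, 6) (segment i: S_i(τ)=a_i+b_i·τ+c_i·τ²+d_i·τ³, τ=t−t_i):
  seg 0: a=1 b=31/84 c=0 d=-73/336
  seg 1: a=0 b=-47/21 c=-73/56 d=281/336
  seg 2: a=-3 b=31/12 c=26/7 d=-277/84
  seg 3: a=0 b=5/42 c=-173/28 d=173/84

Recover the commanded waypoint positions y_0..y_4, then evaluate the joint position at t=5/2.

y_0 = S_0(0) = a_0 = 1
y_1 = S_1(0) = a_1 = 0
y_2 = S_2(0) = a_2 = -3
y_3 = S_3(0) = a_3 = 0
y_4 = S_3(1) = -4
t_q=5/2 is in segment 1 (τ=1/2); S_1(τ)=-1201/896

y_0=1 y_1=0 y_2=-3 y_3=0 y_4=-4
S(5/2) = -1201/896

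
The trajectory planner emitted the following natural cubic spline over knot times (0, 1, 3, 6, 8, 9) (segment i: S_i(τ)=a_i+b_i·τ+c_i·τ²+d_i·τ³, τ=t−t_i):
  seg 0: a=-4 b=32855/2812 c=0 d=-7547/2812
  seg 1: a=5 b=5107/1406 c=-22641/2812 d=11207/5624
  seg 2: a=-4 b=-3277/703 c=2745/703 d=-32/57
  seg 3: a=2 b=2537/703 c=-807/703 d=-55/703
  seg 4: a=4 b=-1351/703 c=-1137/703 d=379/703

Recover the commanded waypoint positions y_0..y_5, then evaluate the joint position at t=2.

y_0 = S_0(0) = a_0 = -4
y_1 = S_1(0) = a_1 = 5
y_2 = S_2(0) = a_2 = -4
y_3 = S_3(0) = a_3 = 2
y_4 = S_4(0) = a_4 = 4
y_5 = S_4(1) = 1
t_q=2 is in segment 1 (τ=1); S_1(τ)=14473/5624

y_0=-4 y_1=5 y_2=-4 y_3=2 y_4=4 y_5=1
S(2) = 14473/5624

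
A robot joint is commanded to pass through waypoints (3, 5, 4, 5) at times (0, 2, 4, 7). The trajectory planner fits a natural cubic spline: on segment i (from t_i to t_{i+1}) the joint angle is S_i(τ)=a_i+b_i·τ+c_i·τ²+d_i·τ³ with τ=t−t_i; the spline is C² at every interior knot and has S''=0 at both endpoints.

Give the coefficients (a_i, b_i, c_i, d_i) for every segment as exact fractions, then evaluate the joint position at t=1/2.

Δ: Δ0=1, Δ1=-1/2, Δ2=1/3
row 1: diag=8, rhs=-9; c'=1/4, d'=-9/8
row 2: denom=10−2·1/4=19/2; d'=(5−2·-9/8)/(19/2)=29/38
back: M2=29/38
back: M1=-9/8−1/4·29/38=-25/19
M: M0=0, M1=-25/19, M2=29/38, M3=0
seg 0: a=3, c=M0/2=0, d=(M1−M0)/(6·2)=-25/228, b=Δ0−h0·(2M0+M1)/6=82/57
seg 1: a=5, c=M1/2=-25/38, d=(M2−M1)/(6·2)=79/456, b=Δ1−h1·(2M1+M2)/6=7/57
seg 2: a=4, c=M2/2=29/76, d=(M3−M2)/(6·3)=-29/684, b=Δ2−h2·(2M2+M3)/6=-49/114
t_q=1/2 → seg 0, τ=1/2; S=3+82/57·τ+0·τ²+-25/228·τ³=2253/608

  seg 0: a=3 b=82/57 c=0 d=-25/228
  seg 1: a=5 b=7/57 c=-25/38 d=79/456
  seg 2: a=4 b=-49/114 c=29/76 d=-29/684
S(1/2) = 2253/608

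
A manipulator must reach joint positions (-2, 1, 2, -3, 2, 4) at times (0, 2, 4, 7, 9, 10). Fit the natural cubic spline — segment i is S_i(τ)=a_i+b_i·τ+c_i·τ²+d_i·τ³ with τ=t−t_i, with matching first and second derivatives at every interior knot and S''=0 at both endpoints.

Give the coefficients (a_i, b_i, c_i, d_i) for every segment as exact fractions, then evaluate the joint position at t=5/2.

Δ: Δ0=3/2, Δ1=1/2, Δ2=-5/3, Δ3=5/2, Δ4=2
row 1: diag=8, rhs=-6; c'=1/4, d'=-3/4
row 2: denom=10−2·1/4=19/2; d'=(-13−2·-3/4)/(19/2)=-23/19
row 3: denom=10−3·6/19=172/19; d'=(25−3·-23/19)/(172/19)=136/43
row 4: denom=6−2·19/86=239/43; d'=(-3−2·136/43)/(239/43)=-401/239
back: M4=-401/239
back: M3=136/43−19/86·-401/239=1689/478
back: M2=-23/19−6/19·1689/478=-556/239
back: M1=-3/4−1/4·-556/239=-161/956
M: M0=0, M1=-161/956, M2=-556/239, M3=1689/478, M4=-401/239, M5=0
seg 0: a=-2, c=M0/2=0, d=(M1−M0)/(6·2)=-161/11472, b=Δ0−h0·(2M0+M1)/6=4463/2868
seg 1: a=1, c=M1/2=-161/1912, d=(M2−M1)/(6·2)=-2063/11472, b=Δ1−h1·(2M1+M2)/6=995/717
seg 2: a=2, c=M2/2=-278/239, d=(M3−M2)/(6·3)=2801/8604, b=Δ2−h2·(2M2+M3)/6=-3175/2868
seg 3: a=-3, c=M3/2=1689/956, d=(M4−M3)/(6·2)=-2491/5736, b=Δ3−h3·(2M3+M4)/6=1009/1434
seg 4: a=2, c=M4/2=-401/478, d=(M5−M4)/(6·1)=401/1434, b=Δ4−h4·(2M4+M5)/6=1835/717
t_q=5/2 → seg 1, τ=1/2; S=1+995/717·τ+-161/1912·τ²+-2063/11472·τ³=50487/30592

  seg 0: a=-2 b=4463/2868 c=0 d=-161/11472
  seg 1: a=1 b=995/717 c=-161/1912 d=-2063/11472
  seg 2: a=2 b=-3175/2868 c=-278/239 d=2801/8604
  seg 3: a=-3 b=1009/1434 c=1689/956 d=-2491/5736
  seg 4: a=2 b=1835/717 c=-401/478 d=401/1434
S(5/2) = 50487/30592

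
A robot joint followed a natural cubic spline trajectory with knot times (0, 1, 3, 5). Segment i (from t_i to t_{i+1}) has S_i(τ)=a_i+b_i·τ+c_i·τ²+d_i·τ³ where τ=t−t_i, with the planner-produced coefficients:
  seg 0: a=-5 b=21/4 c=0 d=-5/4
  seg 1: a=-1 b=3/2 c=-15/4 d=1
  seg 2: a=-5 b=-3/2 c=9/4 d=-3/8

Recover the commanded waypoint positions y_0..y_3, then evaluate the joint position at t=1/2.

y_0 = S_0(0) = a_0 = -5
y_1 = S_1(0) = a_1 = -1
y_2 = S_2(0) = a_2 = -5
y_3 = S_2(2) = -2
t_q=1/2 is in segment 0 (τ=1/2); S_0(τ)=-81/32

y_0=-5 y_1=-1 y_2=-5 y_3=-2
S(1/2) = -81/32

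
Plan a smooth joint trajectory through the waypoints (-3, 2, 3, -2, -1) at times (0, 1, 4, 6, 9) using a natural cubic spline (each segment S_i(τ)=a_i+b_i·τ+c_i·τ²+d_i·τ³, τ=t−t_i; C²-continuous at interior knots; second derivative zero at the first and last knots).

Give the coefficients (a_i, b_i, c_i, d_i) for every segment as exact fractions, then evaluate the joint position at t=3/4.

Δ: Δ0=5, Δ1=1/3, Δ2=-5/2, Δ3=1/3
row 1: diag=8, rhs=-28; c'=3/8, d'=-7/2
row 2: denom=10−3·3/8=71/8; d'=(-17−3·-7/2)/(71/8)=-52/71
row 3: denom=10−2·16/71=678/71; d'=(17−2·-52/71)/(678/71)=437/226
back: M3=437/226
back: M2=-52/71−16/71·437/226=-132/113
back: M1=-7/2−3/8·-132/113=-346/113
M: M0=0, M1=-346/113, M2=-132/113, M3=437/226, M4=0
seg 0: a=-3, c=M0/2=0, d=(M1−M0)/(6·1)=-173/339, b=Δ0−h0·(2M0+M1)/6=1868/339
seg 1: a=2, c=M1/2=-173/113, d=(M2−M1)/(6·3)=107/1017, b=Δ1−h1·(2M1+M2)/6=1349/339
seg 2: a=3, c=M2/2=-66/113, d=(M3−M2)/(6·2)=701/2712, b=Δ2−h2·(2M2+M3)/6=-802/339
seg 3: a=-2, c=M3/2=437/452, d=(M4−M3)/(6·3)=-437/4068, b=Δ3−h3·(2M3+M4)/6=-1085/678
t_q=3/4 → seg 0, τ=3/4; S=-3+1868/339·τ+0·τ²+-173/339·τ³=6635/7232

  seg 0: a=-3 b=1868/339 c=0 d=-173/339
  seg 1: a=2 b=1349/339 c=-173/113 d=107/1017
  seg 2: a=3 b=-802/339 c=-66/113 d=701/2712
  seg 3: a=-2 b=-1085/678 c=437/452 d=-437/4068
S(3/4) = 6635/7232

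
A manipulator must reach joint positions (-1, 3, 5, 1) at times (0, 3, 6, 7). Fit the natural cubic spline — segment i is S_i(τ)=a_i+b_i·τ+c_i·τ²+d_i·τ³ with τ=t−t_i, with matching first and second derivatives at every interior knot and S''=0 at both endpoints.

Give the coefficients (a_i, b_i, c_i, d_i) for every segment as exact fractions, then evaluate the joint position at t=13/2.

Δ: Δ0=4/3, Δ1=2/3, Δ2=-4
row 1: diag=12, rhs=-4; c'=1/4, d'=-1/3
row 2: denom=8−3·1/4=29/4; d'=(-28−3·-1/3)/(29/4)=-108/29
back: M2=-108/29
back: M1=-1/3−1/4·-108/29=52/87
M: M0=0, M1=52/87, M2=-108/29, M3=0
seg 0: a=-1, c=M0/2=0, d=(M1−M0)/(6·3)=26/783, b=Δ0−h0·(2M0+M1)/6=30/29
seg 1: a=3, c=M1/2=26/87, d=(M2−M1)/(6·3)=-188/783, b=Δ1−h1·(2M1+M2)/6=56/29
seg 2: a=5, c=M2/2=-54/29, d=(M3−M2)/(6·1)=18/29, b=Δ2−h2·(2M2+M3)/6=-80/29
t_q=13/2 → seg 2, τ=1/2; S=5+-80/29·τ+-54/29·τ²+18/29·τ³=375/116

  seg 0: a=-1 b=30/29 c=0 d=26/783
  seg 1: a=3 b=56/29 c=26/87 d=-188/783
  seg 2: a=5 b=-80/29 c=-54/29 d=18/29
S(13/2) = 375/116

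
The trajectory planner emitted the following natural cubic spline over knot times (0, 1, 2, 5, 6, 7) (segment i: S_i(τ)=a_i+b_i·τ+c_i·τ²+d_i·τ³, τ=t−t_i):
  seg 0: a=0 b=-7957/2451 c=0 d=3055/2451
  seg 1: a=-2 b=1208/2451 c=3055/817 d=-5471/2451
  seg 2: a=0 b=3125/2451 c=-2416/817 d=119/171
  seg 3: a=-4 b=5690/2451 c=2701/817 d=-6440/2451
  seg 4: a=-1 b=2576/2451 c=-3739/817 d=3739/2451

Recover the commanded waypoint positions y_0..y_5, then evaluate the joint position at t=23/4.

y_0 = S_0(0) = a_0 = 0
y_1 = S_1(0) = a_1 = -2
y_2 = S_2(0) = a_2 = 0
y_3 = S_3(0) = a_3 = -4
y_4 = S_4(0) = a_4 = -1
y_5 = S_4(1) = -3
t_q=23/4 is in segment 3 (τ=3/4); S_3(τ)=-19709/13072

y_0=0 y_1=-2 y_2=0 y_3=-4 y_4=-1 y_5=-3
S(23/4) = -19709/13072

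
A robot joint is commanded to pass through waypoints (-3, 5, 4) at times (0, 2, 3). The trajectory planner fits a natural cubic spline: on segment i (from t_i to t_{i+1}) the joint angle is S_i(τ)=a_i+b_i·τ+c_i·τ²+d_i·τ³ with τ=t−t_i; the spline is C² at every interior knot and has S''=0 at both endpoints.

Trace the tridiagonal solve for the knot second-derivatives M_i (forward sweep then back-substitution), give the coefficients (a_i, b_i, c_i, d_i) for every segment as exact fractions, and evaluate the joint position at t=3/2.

Δ: Δ0=4, Δ1=-1
row 1: diag=6, rhs=-30; c'=1/6, d'=-5
back: M1=-5
M: M0=0, M1=-5, M2=0
seg 0: a=-3, c=M0/2=0, d=(M1−M0)/(6·2)=-5/12, b=Δ0−h0·(2M0+M1)/6=17/3
seg 1: a=5, c=M1/2=-5/2, d=(M2−M1)/(6·1)=5/6, b=Δ1−h1·(2M1+M2)/6=2/3
t_q=3/2 → seg 0, τ=3/2; S=-3+17/3·τ+0·τ²+-5/12·τ³=131/32

  seg 0: a=-3 b=17/3 c=0 d=-5/12
  seg 1: a=5 b=2/3 c=-5/2 d=5/6
S(3/2) = 131/32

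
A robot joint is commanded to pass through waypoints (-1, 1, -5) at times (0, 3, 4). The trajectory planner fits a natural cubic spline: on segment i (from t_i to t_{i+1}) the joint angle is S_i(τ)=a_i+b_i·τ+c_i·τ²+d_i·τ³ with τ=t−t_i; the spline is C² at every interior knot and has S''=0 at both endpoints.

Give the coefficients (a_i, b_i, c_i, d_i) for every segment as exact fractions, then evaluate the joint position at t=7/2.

Δ: Δ0=2/3, Δ1=-6
row 1: diag=8, rhs=-40; c'=1/8, d'=-5
back: M1=-5
M: M0=0, M1=-5, M2=0
seg 0: a=-1, c=M0/2=0, d=(M1−M0)/(6·3)=-5/18, b=Δ0−h0·(2M0+M1)/6=19/6
seg 1: a=1, c=M1/2=-5/2, d=(M2−M1)/(6·1)=5/6, b=Δ1−h1·(2M1+M2)/6=-13/3
t_q=7/2 → seg 1, τ=1/2; S=1+-13/3·τ+-5/2·τ²+5/6·τ³=-27/16

  seg 0: a=-1 b=19/6 c=0 d=-5/18
  seg 1: a=1 b=-13/3 c=-5/2 d=5/6
S(7/2) = -27/16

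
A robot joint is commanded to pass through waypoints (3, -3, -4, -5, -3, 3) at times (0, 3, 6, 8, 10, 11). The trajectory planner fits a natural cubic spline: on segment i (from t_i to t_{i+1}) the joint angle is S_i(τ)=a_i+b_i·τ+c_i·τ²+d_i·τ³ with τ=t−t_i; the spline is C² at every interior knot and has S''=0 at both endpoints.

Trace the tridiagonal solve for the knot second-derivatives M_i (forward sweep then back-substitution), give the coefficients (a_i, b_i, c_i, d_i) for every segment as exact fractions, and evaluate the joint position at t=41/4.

  seg 0: a=3 b=-2830/1149 c=0 d=532/10341
  seg 1: a=-3 b=-1234/1149 c=532/1149 d=-745/10341
  seg 2: a=-4 b=-277/1149 c=-71/383 d=257/9192
  seg 3: a=-5 b=-1487/2298 c=-27/1532 d=1933/4596
  seg 4: a=-3 b=9949/2298 c=3839/1532 d=-3839/4596
S(41/4) = -173945/98048

Δ: Δ0=-2, Δ1=-1/3, Δ2=-1/2, Δ3=1, Δ4=6
row 1: diag=12, rhs=10; c'=1/4, d'=5/6
row 2: denom=10−3·1/4=37/4; d'=(-1−3·5/6)/(37/4)=-14/37
row 3: denom=8−2·8/37=280/37; d'=(9−2·-14/37)/(280/37)=361/280
row 4: denom=6−2·37/140=383/70; d'=(30−2·361/280)/(383/70)=3839/766
back: M4=3839/766
back: M3=361/280−37/140·3839/766=-27/766
back: M2=-14/37−8/37·-27/766=-142/383
back: M1=5/6−1/4·-142/383=1064/1149
M: M0=0, M1=1064/1149, M2=-142/383, M3=-27/766, M4=3839/766, M5=0
seg 0: a=3, c=M0/2=0, d=(M1−M0)/(6·3)=532/10341, b=Δ0−h0·(2M0+M1)/6=-2830/1149
seg 1: a=-3, c=M1/2=532/1149, d=(M2−M1)/(6·3)=-745/10341, b=Δ1−h1·(2M1+M2)/6=-1234/1149
seg 2: a=-4, c=M2/2=-71/383, d=(M3−M2)/(6·2)=257/9192, b=Δ2−h2·(2M2+M3)/6=-277/1149
seg 3: a=-5, c=M3/2=-27/1532, d=(M4−M3)/(6·2)=1933/4596, b=Δ3−h3·(2M3+M4)/6=-1487/2298
seg 4: a=-3, c=M4/2=3839/1532, d=(M5−M4)/(6·1)=-3839/4596, b=Δ4−h4·(2M4+M5)/6=9949/2298
t_q=41/4 → seg 4, τ=1/4; S=-3+9949/2298·τ+3839/1532·τ²+-3839/4596·τ³=-173945/98048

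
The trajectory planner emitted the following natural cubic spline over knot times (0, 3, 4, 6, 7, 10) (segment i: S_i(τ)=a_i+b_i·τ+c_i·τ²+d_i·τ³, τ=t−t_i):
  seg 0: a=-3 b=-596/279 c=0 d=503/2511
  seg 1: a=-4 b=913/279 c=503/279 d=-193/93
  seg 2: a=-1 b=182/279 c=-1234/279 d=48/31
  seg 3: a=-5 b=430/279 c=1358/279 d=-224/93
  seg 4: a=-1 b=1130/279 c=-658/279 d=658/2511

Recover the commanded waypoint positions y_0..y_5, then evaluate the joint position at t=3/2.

y_0=-3 y_1=-4 y_2=-1 y_3=-5 y_4=-1 y_5=-3
S(3/2) = -1371/248

y_0 = S_0(0) = a_0 = -3
y_1 = S_1(0) = a_1 = -4
y_2 = S_2(0) = a_2 = -1
y_3 = S_3(0) = a_3 = -5
y_4 = S_4(0) = a_4 = -1
y_5 = S_4(3) = -3
t_q=3/2 is in segment 0 (τ=3/2); S_0(τ)=-1371/248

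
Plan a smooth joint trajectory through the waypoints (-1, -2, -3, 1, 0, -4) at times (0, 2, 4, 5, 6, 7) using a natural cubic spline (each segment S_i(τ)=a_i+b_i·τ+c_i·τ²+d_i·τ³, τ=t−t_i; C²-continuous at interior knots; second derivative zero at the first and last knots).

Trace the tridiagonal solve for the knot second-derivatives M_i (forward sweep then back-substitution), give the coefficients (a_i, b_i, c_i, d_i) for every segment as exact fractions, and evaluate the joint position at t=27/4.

  seg 0: a=-1 b=6/157 c=0 d=-169/1256
  seg 1: a=-2 b=-495/314 c=-507/628 d=845/1256
  seg 2: a=-3 b=513/157 c=507/157 d=-392/157
  seg 3: a=1 b=351/157 c=-669/157 d=161/157
  seg 4: a=0 b=-504/157 c=-186/157 d=62/157
S(27/4) = -14607/5024

Δ: Δ0=-1/2, Δ1=-1/2, Δ2=4, Δ3=-1, Δ4=-4
row 1: diag=8, rhs=0; c'=1/4, d'=0
row 2: denom=6−2·1/4=11/2; d'=(27−2·0)/(11/2)=54/11
row 3: denom=4−1·2/11=42/11; d'=(-30−1·54/11)/(42/11)=-64/7
row 4: denom=4−1·11/42=157/42; d'=(-18−1·-64/7)/(157/42)=-372/157
back: M4=-372/157
back: M3=-64/7−11/42·-372/157=-1338/157
back: M2=54/11−2/11·-1338/157=1014/157
back: M1=0−1/4·1014/157=-507/314
M: M0=0, M1=-507/314, M2=1014/157, M3=-1338/157, M4=-372/157, M5=0
seg 0: a=-1, c=M0/2=0, d=(M1−M0)/(6·2)=-169/1256, b=Δ0−h0·(2M0+M1)/6=6/157
seg 1: a=-2, c=M1/2=-507/628, d=(M2−M1)/(6·2)=845/1256, b=Δ1−h1·(2M1+M2)/6=-495/314
seg 2: a=-3, c=M2/2=507/157, d=(M3−M2)/(6·1)=-392/157, b=Δ2−h2·(2M2+M3)/6=513/157
seg 3: a=1, c=M3/2=-669/157, d=(M4−M3)/(6·1)=161/157, b=Δ3−h3·(2M3+M4)/6=351/157
seg 4: a=0, c=M4/2=-186/157, d=(M5−M4)/(6·1)=62/157, b=Δ4−h4·(2M4+M5)/6=-504/157
t_q=27/4 → seg 4, τ=3/4; S=0+-504/157·τ+-186/157·τ²+62/157·τ³=-14607/5024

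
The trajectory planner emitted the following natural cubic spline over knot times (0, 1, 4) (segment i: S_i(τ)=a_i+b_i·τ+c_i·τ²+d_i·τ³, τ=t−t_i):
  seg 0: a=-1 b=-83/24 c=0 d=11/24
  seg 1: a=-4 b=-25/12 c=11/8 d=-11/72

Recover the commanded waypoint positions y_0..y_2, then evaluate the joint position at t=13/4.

y_0=-1 y_1=-4 y_2=-2
S(13/4) = -1775/512

y_0 = S_0(0) = a_0 = -1
y_1 = S_1(0) = a_1 = -4
y_2 = S_1(3) = -2
t_q=13/4 is in segment 1 (τ=9/4); S_1(τ)=-1775/512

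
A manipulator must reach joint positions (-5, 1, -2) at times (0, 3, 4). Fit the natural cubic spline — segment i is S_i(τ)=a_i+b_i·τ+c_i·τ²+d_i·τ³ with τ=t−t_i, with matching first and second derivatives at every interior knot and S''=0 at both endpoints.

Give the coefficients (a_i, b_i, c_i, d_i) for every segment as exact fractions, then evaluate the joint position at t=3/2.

  seg 0: a=-5 b=31/8 c=0 d=-5/24
  seg 1: a=1 b=-7/4 c=-15/8 d=5/8
S(3/2) = 7/64

Δ: Δ0=2, Δ1=-3
row 1: diag=8, rhs=-30; c'=1/8, d'=-15/4
back: M1=-15/4
M: M0=0, M1=-15/4, M2=0
seg 0: a=-5, c=M0/2=0, d=(M1−M0)/(6·3)=-5/24, b=Δ0−h0·(2M0+M1)/6=31/8
seg 1: a=1, c=M1/2=-15/8, d=(M2−M1)/(6·1)=5/8, b=Δ1−h1·(2M1+M2)/6=-7/4
t_q=3/2 → seg 0, τ=3/2; S=-5+31/8·τ+0·τ²+-5/24·τ³=7/64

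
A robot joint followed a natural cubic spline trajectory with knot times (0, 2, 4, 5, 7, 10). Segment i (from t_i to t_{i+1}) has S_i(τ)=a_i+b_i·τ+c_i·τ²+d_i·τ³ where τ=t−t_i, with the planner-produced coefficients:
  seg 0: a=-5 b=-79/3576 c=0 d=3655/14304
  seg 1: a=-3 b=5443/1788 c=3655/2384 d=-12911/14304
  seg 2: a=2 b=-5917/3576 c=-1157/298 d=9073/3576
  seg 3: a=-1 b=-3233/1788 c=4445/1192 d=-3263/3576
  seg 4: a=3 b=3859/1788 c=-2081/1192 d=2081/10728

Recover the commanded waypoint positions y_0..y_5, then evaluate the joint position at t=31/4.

y_0=-5 y_1=-3 y_2=2 y_3=-1 y_4=3 y_5=-1
S(31/4) = 283679/76288

y_0 = S_0(0) = a_0 = -5
y_1 = S_1(0) = a_1 = -3
y_2 = S_2(0) = a_2 = 2
y_3 = S_3(0) = a_3 = -1
y_4 = S_4(0) = a_4 = 3
y_5 = S_4(3) = -1
t_q=31/4 is in segment 4 (τ=3/4); S_4(τ)=283679/76288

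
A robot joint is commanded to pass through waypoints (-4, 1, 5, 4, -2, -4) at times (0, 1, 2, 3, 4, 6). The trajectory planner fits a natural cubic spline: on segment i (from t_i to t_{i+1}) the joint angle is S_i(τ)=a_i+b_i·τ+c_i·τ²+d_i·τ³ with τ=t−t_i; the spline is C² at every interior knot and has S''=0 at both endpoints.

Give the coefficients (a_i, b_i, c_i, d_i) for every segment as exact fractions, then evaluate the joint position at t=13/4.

  seg 0: a=-4 b=537/107 c=0 d=-2/107
  seg 1: a=1 b=531/107 c=-6/107 d=-97/107
  seg 2: a=5 b=228/107 c=-297/107 d=-38/107
  seg 3: a=4 b=-480/107 c=-411/107 d=249/107
  seg 4: a=-2 b=-555/107 c=336/107 d=-56/107
S(13/4) = 18317/6848

Δ: Δ0=5, Δ1=4, Δ2=-1, Δ3=-6, Δ4=-1
row 1: diag=4, rhs=-6; c'=1/4, d'=-3/2
row 2: denom=4−1·1/4=15/4; d'=(-30−1·-3/2)/(15/4)=-38/5
row 3: denom=4−1·4/15=56/15; d'=(-30−1·-38/5)/(56/15)=-6
row 4: denom=6−1·15/56=321/56; d'=(30−1·-6)/(321/56)=672/107
back: M4=672/107
back: M3=-6−15/56·672/107=-822/107
back: M2=-38/5−4/15·-822/107=-594/107
back: M1=-3/2−1/4·-594/107=-12/107
M: M0=0, M1=-12/107, M2=-594/107, M3=-822/107, M4=672/107, M5=0
seg 0: a=-4, c=M0/2=0, d=(M1−M0)/(6·1)=-2/107, b=Δ0−h0·(2M0+M1)/6=537/107
seg 1: a=1, c=M1/2=-6/107, d=(M2−M1)/(6·1)=-97/107, b=Δ1−h1·(2M1+M2)/6=531/107
seg 2: a=5, c=M2/2=-297/107, d=(M3−M2)/(6·1)=-38/107, b=Δ2−h2·(2M2+M3)/6=228/107
seg 3: a=4, c=M3/2=-411/107, d=(M4−M3)/(6·1)=249/107, b=Δ3−h3·(2M3+M4)/6=-480/107
seg 4: a=-2, c=M4/2=336/107, d=(M5−M4)/(6·2)=-56/107, b=Δ4−h4·(2M4+M5)/6=-555/107
t_q=13/4 → seg 3, τ=1/4; S=4+-480/107·τ+-411/107·τ²+249/107·τ³=18317/6848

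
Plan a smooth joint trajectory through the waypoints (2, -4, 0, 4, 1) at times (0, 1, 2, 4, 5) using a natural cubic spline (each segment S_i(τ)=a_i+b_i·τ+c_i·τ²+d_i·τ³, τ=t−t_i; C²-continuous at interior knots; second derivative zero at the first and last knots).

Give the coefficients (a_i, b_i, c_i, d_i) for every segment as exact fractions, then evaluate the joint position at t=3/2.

Δ: Δ0=-6, Δ1=4, Δ2=2, Δ3=-3
row 1: diag=4, rhs=60; c'=1/4, d'=15
row 2: denom=6−1·1/4=23/4; d'=(-12−1·15)/(23/4)=-108/23
row 3: denom=6−2·8/23=122/23; d'=(-30−2·-108/23)/(122/23)=-237/61
back: M3=-237/61
back: M2=-108/23−8/23·-237/61=-204/61
back: M1=15−1/4·-204/61=966/61
M: M0=0, M1=966/61, M2=-204/61, M3=-237/61, M4=0
seg 0: a=2, c=M0/2=0, d=(M1−M0)/(6·1)=161/61, b=Δ0−h0·(2M0+M1)/6=-527/61
seg 1: a=-4, c=M1/2=483/61, d=(M2−M1)/(6·1)=-195/61, b=Δ1−h1·(2M1+M2)/6=-44/61
seg 2: a=0, c=M2/2=-102/61, d=(M3−M2)/(6·2)=-11/244, b=Δ2−h2·(2M2+M3)/6=337/61
seg 3: a=4, c=M3/2=-237/122, d=(M4−M3)/(6·1)=79/122, b=Δ3−h3·(2M3+M4)/6=-104/61
t_q=3/2 → seg 1, τ=1/2; S=-4+-44/61·τ+483/61·τ²+-195/61·τ³=-1357/488

  seg 0: a=2 b=-527/61 c=0 d=161/61
  seg 1: a=-4 b=-44/61 c=483/61 d=-195/61
  seg 2: a=0 b=337/61 c=-102/61 d=-11/244
  seg 3: a=4 b=-104/61 c=-237/122 d=79/122
S(3/2) = -1357/488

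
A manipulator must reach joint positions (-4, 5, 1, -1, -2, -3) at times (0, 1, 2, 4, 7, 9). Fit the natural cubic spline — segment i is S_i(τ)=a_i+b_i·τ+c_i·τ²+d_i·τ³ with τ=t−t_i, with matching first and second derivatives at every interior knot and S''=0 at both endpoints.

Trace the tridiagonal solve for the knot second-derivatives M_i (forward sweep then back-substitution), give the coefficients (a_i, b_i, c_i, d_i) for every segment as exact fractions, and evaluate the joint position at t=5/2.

  seg 0: a=-4 b=72701/5799 c=0 d=-20510/5799
  seg 1: a=5 b=11171/5799 c=-20510/1933 d=27163/5799
  seg 2: a=1 b=-30400/5799 c=6653/1933 d=-15317/23196
  seg 3: a=-1 b=3485/5799 c=-2011/3866 d=269/3866
  seg 4: a=-2 b=-7439/11598 c=205/1933 d=-205/11598
S(5/2) = -52159/61856

Δ: Δ0=9, Δ1=-4, Δ2=-1, Δ3=-1/3, Δ4=-1/2
row 1: diag=4, rhs=-78; c'=1/4, d'=-39/2
row 2: denom=6−1·1/4=23/4; d'=(18−1·-39/2)/(23/4)=150/23
row 3: denom=10−2·8/23=214/23; d'=(4−2·150/23)/(214/23)=-104/107
row 4: denom=10−3·69/214=1933/214; d'=(-1−3·-104/107)/(1933/214)=410/1933
back: M4=410/1933
back: M3=-104/107−69/214·410/1933=-2011/1933
back: M2=150/23−8/23·-2011/1933=13306/1933
back: M1=-39/2−1/4·13306/1933=-41020/1933
M: M0=0, M1=-41020/1933, M2=13306/1933, M3=-2011/1933, M4=410/1933, M5=0
seg 0: a=-4, c=M0/2=0, d=(M1−M0)/(6·1)=-20510/5799, b=Δ0−h0·(2M0+M1)/6=72701/5799
seg 1: a=5, c=M1/2=-20510/1933, d=(M2−M1)/(6·1)=27163/5799, b=Δ1−h1·(2M1+M2)/6=11171/5799
seg 2: a=1, c=M2/2=6653/1933, d=(M3−M2)/(6·2)=-15317/23196, b=Δ2−h2·(2M2+M3)/6=-30400/5799
seg 3: a=-1, c=M3/2=-2011/3866, d=(M4−M3)/(6·3)=269/3866, b=Δ3−h3·(2M3+M4)/6=3485/5799
seg 4: a=-2, c=M4/2=205/1933, d=(M5−M4)/(6·2)=-205/11598, b=Δ4−h4·(2M4+M5)/6=-7439/11598
t_q=5/2 → seg 2, τ=1/2; S=1+-30400/5799·τ+6653/1933·τ²+-15317/23196·τ³=-52159/61856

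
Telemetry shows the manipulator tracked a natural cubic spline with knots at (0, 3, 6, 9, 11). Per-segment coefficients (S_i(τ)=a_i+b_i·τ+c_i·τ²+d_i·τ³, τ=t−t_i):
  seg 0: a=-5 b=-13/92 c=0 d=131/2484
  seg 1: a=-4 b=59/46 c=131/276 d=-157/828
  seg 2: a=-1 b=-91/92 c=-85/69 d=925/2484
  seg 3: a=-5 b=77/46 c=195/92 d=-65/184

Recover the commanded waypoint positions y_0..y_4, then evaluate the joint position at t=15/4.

y_0 = S_0(0) = a_0 = -5
y_1 = S_1(0) = a_1 = -4
y_2 = S_2(0) = a_2 = -1
y_3 = S_3(0) = a_3 = -5
y_4 = S_3(2) = 4
t_q=15/4 is in segment 1 (τ=3/4); S_1(τ)=-16787/5888

y_0=-5 y_1=-4 y_2=-1 y_3=-5 y_4=4
S(15/4) = -16787/5888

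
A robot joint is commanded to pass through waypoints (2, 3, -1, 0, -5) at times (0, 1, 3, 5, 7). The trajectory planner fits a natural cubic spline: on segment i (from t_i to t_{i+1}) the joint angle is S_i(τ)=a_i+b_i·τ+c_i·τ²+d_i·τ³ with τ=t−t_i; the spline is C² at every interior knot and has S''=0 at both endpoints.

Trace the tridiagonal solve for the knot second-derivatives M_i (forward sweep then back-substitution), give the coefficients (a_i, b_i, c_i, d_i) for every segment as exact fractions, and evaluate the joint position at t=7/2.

  seg 0: a=2 b=70/41 c=0 d=-29/41
  seg 1: a=3 b=-17/41 c=-87/41 d=109/164
  seg 2: a=-1 b=-38/41 c=153/82 d=-189/328
  seg 3: a=0 b=-31/82 c=-261/164 d=87/328
S(7/2) = -2805/2624

Δ: Δ0=1, Δ1=-2, Δ2=1/2, Δ3=-5/2
row 1: diag=6, rhs=-18; c'=1/3, d'=-3
row 2: denom=8−2·1/3=22/3; d'=(15−2·-3)/(22/3)=63/22
row 3: denom=8−2·3/11=82/11; d'=(-18−2·63/22)/(82/11)=-261/82
back: M3=-261/82
back: M2=63/22−3/11·-261/82=153/41
back: M1=-3−1/3·153/41=-174/41
M: M0=0, M1=-174/41, M2=153/41, M3=-261/82, M4=0
seg 0: a=2, c=M0/2=0, d=(M1−M0)/(6·1)=-29/41, b=Δ0−h0·(2M0+M1)/6=70/41
seg 1: a=3, c=M1/2=-87/41, d=(M2−M1)/(6·2)=109/164, b=Δ1−h1·(2M1+M2)/6=-17/41
seg 2: a=-1, c=M2/2=153/82, d=(M3−M2)/(6·2)=-189/328, b=Δ2−h2·(2M2+M3)/6=-38/41
seg 3: a=0, c=M3/2=-261/164, d=(M4−M3)/(6·2)=87/328, b=Δ3−h3·(2M3+M4)/6=-31/82
t_q=7/2 → seg 2, τ=1/2; S=-1+-38/41·τ+153/82·τ²+-189/328·τ³=-2805/2624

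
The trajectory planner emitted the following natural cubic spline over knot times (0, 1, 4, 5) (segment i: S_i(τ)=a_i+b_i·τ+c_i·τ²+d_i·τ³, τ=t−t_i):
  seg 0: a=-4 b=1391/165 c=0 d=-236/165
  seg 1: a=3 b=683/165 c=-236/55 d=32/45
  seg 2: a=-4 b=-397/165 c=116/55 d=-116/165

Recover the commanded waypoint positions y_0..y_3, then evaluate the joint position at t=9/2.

y_0 = S_0(0) = a_0 = -4
y_1 = S_1(0) = a_1 = 3
y_2 = S_2(0) = a_2 = -4
y_3 = S_2(1) = -5
t_q=9/2 is in segment 2 (τ=1/2); S_2(τ)=-262/55

y_0=-4 y_1=3 y_2=-4 y_3=-5
S(9/2) = -262/55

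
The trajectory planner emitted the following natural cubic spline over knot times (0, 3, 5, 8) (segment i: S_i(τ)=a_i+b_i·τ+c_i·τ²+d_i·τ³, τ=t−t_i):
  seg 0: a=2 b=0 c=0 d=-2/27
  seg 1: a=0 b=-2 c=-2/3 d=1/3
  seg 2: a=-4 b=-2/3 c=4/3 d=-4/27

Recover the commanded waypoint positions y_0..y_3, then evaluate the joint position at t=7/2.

y_0 = S_0(0) = a_0 = 2
y_1 = S_1(0) = a_1 = 0
y_2 = S_2(0) = a_2 = -4
y_3 = S_2(3) = 2
t_q=7/2 is in segment 1 (τ=1/2); S_1(τ)=-9/8

y_0=2 y_1=0 y_2=-4 y_3=2
S(7/2) = -9/8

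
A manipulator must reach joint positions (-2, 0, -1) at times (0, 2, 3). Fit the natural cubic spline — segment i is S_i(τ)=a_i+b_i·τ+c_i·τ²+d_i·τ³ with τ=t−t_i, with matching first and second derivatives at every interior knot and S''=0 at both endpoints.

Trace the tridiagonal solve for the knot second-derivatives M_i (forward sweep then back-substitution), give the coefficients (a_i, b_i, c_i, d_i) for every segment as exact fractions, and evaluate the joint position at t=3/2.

Δ: Δ0=1, Δ1=-1
row 1: diag=6, rhs=-12; c'=1/6, d'=-2
back: M1=-2
M: M0=0, M1=-2, M2=0
seg 0: a=-2, c=M0/2=0, d=(M1−M0)/(6·2)=-1/6, b=Δ0−h0·(2M0+M1)/6=5/3
seg 1: a=0, c=M1/2=-1, d=(M2−M1)/(6·1)=1/3, b=Δ1−h1·(2M1+M2)/6=-1/3
t_q=3/2 → seg 0, τ=3/2; S=-2+5/3·τ+0·τ²+-1/6·τ³=-1/16

  seg 0: a=-2 b=5/3 c=0 d=-1/6
  seg 1: a=0 b=-1/3 c=-1 d=1/3
S(3/2) = -1/16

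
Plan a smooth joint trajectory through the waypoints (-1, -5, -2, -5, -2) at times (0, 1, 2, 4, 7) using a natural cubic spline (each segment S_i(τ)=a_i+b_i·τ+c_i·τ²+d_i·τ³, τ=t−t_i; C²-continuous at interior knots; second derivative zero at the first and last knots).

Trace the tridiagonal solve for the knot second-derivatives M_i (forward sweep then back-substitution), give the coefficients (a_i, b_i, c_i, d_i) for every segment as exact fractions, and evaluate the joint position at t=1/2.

Δ: Δ0=-4, Δ1=3, Δ2=-3/2, Δ3=1
row 1: diag=4, rhs=42; c'=1/4, d'=21/2
row 2: denom=6−1·1/4=23/4; d'=(-27−1·21/2)/(23/4)=-150/23
row 3: denom=10−2·8/23=214/23; d'=(15−2·-150/23)/(214/23)=645/214
back: M3=645/214
back: M2=-150/23−8/23·645/214=-810/107
back: M1=21/2−1/4·-810/107=1326/107
M: M0=0, M1=1326/107, M2=-810/107, M3=645/214, M4=0
seg 0: a=-1, c=M0/2=0, d=(M1−M0)/(6·1)=221/107, b=Δ0−h0·(2M0+M1)/6=-649/107
seg 1: a=-5, c=M1/2=663/107, d=(M2−M1)/(6·1)=-356/107, b=Δ1−h1·(2M1+M2)/6=14/107
seg 2: a=-2, c=M2/2=-405/107, d=(M3−M2)/(6·2)=755/856, b=Δ2−h2·(2M2+M3)/6=272/107
seg 3: a=-5, c=M3/2=645/428, d=(M4−M3)/(6·3)=-215/1284, b=Δ3−h3·(2M3+M4)/6=-431/214
t_q=1/2 → seg 0, τ=1/2; S=-1+-649/107·τ+0·τ²+221/107·τ³=-3231/856

  seg 0: a=-1 b=-649/107 c=0 d=221/107
  seg 1: a=-5 b=14/107 c=663/107 d=-356/107
  seg 2: a=-2 b=272/107 c=-405/107 d=755/856
  seg 3: a=-5 b=-431/214 c=645/428 d=-215/1284
S(1/2) = -3231/856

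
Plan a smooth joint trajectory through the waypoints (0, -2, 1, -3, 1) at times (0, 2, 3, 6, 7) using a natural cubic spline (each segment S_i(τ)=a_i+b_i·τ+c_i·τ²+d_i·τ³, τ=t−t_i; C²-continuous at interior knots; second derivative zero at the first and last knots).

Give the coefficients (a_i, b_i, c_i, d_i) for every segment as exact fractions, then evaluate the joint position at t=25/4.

  seg 0: a=0 b=-185/69 c=0 d=29/69
  seg 1: a=-2 b=163/69 c=58/23 d=-130/69
  seg 2: a=1 b=121/69 c=-72/23 d=145/207
  seg 3: a=-3 b=130/69 c=73/23 d=-73/69
S(25/4) = -3455/1472

Δ: Δ0=-1, Δ1=3, Δ2=-4/3, Δ3=4
row 1: diag=6, rhs=24; c'=1/6, d'=4
row 2: denom=8−1·1/6=47/6; d'=(-26−1·4)/(47/6)=-180/47
row 3: denom=8−3·18/47=322/47; d'=(32−3·-180/47)/(322/47)=146/23
back: M3=146/23
back: M2=-180/47−18/47·146/23=-144/23
back: M1=4−1/6·-144/23=116/23
M: M0=0, M1=116/23, M2=-144/23, M3=146/23, M4=0
seg 0: a=0, c=M0/2=0, d=(M1−M0)/(6·2)=29/69, b=Δ0−h0·(2M0+M1)/6=-185/69
seg 1: a=-2, c=M1/2=58/23, d=(M2−M1)/(6·1)=-130/69, b=Δ1−h1·(2M1+M2)/6=163/69
seg 2: a=1, c=M2/2=-72/23, d=(M3−M2)/(6·3)=145/207, b=Δ2−h2·(2M2+M3)/6=121/69
seg 3: a=-3, c=M3/2=73/23, d=(M4−M3)/(6·1)=-73/69, b=Δ3−h3·(2M3+M4)/6=130/69
t_q=25/4 → seg 3, τ=1/4; S=-3+130/69·τ+73/23·τ²+-73/69·τ³=-3455/1472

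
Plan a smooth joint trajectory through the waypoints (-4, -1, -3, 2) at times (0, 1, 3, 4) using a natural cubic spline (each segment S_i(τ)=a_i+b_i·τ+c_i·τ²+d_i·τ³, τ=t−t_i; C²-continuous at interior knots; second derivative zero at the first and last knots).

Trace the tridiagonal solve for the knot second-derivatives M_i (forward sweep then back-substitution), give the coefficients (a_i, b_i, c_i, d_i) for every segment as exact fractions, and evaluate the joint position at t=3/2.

Δ: Δ0=3, Δ1=-1, Δ2=5
row 1: diag=6, rhs=-24; c'=1/3, d'=-4
row 2: denom=6−2·1/3=16/3; d'=(36−2·-4)/(16/3)=33/4
back: M2=33/4
back: M1=-4−1/3·33/4=-27/4
M: M0=0, M1=-27/4, M2=33/4, M3=0
seg 0: a=-4, c=M0/2=0, d=(M1−M0)/(6·1)=-9/8, b=Δ0−h0·(2M0+M1)/6=33/8
seg 1: a=-1, c=M1/2=-27/8, d=(M2−M1)/(6·2)=5/4, b=Δ1−h1·(2M1+M2)/6=3/4
seg 2: a=-3, c=M2/2=33/8, d=(M3−M2)/(6·1)=-11/8, b=Δ2−h2·(2M2+M3)/6=9/4
t_q=3/2 → seg 1, τ=1/2; S=-1+3/4·τ+-27/8·τ²+5/4·τ³=-21/16

  seg 0: a=-4 b=33/8 c=0 d=-9/8
  seg 1: a=-1 b=3/4 c=-27/8 d=5/4
  seg 2: a=-3 b=9/4 c=33/8 d=-11/8
S(3/2) = -21/16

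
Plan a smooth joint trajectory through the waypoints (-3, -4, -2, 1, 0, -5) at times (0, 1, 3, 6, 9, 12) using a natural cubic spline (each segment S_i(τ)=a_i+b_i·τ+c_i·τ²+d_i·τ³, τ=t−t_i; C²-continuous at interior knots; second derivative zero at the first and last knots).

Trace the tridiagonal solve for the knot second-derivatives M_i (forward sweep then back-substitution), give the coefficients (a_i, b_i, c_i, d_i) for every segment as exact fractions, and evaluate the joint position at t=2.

Δ: Δ0=-1, Δ1=1, Δ2=1, Δ3=-1/3, Δ4=-5/3
row 1: diag=6, rhs=12; c'=1/3, d'=2
row 2: denom=10−2·1/3=28/3; d'=(0−2·2)/(28/3)=-3/7
row 3: denom=12−3·9/28=309/28; d'=(-8−3·-3/7)/(309/28)=-188/309
row 4: denom=12−3·28/103=1152/103; d'=(-8−3·-188/309)/(1152/103)=-53/96
back: M4=-53/96
back: M3=-188/309−28/103·-53/96=-11/24
back: M2=-3/7−9/28·-11/24=-9/32
back: M1=2−1/3·-9/32=67/32
M: M0=0, M1=67/32, M2=-9/32, M3=-11/24, M4=-53/96, M5=0
seg 0: a=-3, c=M0/2=0, d=(M1−M0)/(6·1)=67/192, b=Δ0−h0·(2M0+M1)/6=-259/192
seg 1: a=-4, c=M1/2=67/64, d=(M2−M1)/(6·2)=-19/96, b=Δ1−h1·(2M1+M2)/6=-29/96
seg 2: a=-2, c=M2/2=-9/64, d=(M3−M2)/(6·3)=-17/1728, b=Δ2−h2·(2M2+M3)/6=145/96
seg 3: a=1, c=M3/2=-11/48, d=(M4−M3)/(6·3)=-1/192, b=Δ3−h3·(2M3+M4)/6=77/192
seg 4: a=0, c=M4/2=-53/192, d=(M5−M4)/(6·3)=53/1728, b=Δ4−h4·(2M4+M5)/6=-107/96
t_q=2 → seg 1, τ=1; S=-4+-29/96·τ+67/64·τ²+-19/96·τ³=-221/64

  seg 0: a=-3 b=-259/192 c=0 d=67/192
  seg 1: a=-4 b=-29/96 c=67/64 d=-19/96
  seg 2: a=-2 b=145/96 c=-9/64 d=-17/1728
  seg 3: a=1 b=77/192 c=-11/48 d=-1/192
  seg 4: a=0 b=-107/96 c=-53/192 d=53/1728
S(2) = -221/64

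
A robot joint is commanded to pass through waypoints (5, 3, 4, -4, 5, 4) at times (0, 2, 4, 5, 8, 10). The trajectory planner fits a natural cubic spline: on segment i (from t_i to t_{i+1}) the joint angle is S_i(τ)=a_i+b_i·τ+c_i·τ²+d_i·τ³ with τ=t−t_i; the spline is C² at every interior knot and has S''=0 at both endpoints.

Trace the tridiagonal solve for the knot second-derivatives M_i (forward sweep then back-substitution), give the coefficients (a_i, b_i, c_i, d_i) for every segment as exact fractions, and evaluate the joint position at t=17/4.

Δ: Δ0=-1, Δ1=1/2, Δ2=-8, Δ3=3, Δ4=-1/2
row 1: diag=8, rhs=9; c'=1/4, d'=9/8
row 2: denom=6−2·1/4=11/2; d'=(-51−2·9/8)/(11/2)=-213/22
row 3: denom=8−1·2/11=86/11; d'=(66−1·-213/22)/(86/11)=1665/172
row 4: denom=10−3·33/86=761/86; d'=(-21−3·1665/172)/(761/86)=-8607/1522
back: M4=-8607/1522
back: M3=1665/172−33/86·-8607/1522=9018/761
back: M2=-213/22−2/11·9018/761=-18015/1522
back: M1=9/8−1/4·-18015/1522=3108/761
M: M0=0, M1=3108/761, M2=-18015/1522, M3=9018/761, M4=-8607/1522, M5=0
seg 0: a=5, c=M0/2=0, d=(M1−M0)/(6·2)=259/761, b=Δ0−h0·(2M0+M1)/6=-1797/761
seg 1: a=3, c=M1/2=1554/761, d=(M2−M1)/(6·2)=-8077/6088, b=Δ1−h1·(2M1+M2)/6=1311/761
seg 2: a=4, c=M2/2=-18015/3044, d=(M3−M2)/(6·1)=12017/3044, b=Δ2−h2·(2M2+M3)/6=-9177/1522
seg 3: a=-4, c=M3/2=4509/761, d=(M4−M3)/(6·3)=-8881/9132, b=Δ3−h3·(2M3+M4)/6=-18333/3044
seg 4: a=5, c=M4/2=-8607/3044, d=(M5−M4)/(6·2)=2869/6088, b=Δ4−h4·(2M4+M5)/6=4977/1522
t_q=17/4 → seg 2, τ=1/4; S=4+-9177/1522·τ+-18015/3044·τ²+12017/3044·τ³=425557/194816

  seg 0: a=5 b=-1797/761 c=0 d=259/761
  seg 1: a=3 b=1311/761 c=1554/761 d=-8077/6088
  seg 2: a=4 b=-9177/1522 c=-18015/3044 d=12017/3044
  seg 3: a=-4 b=-18333/3044 c=4509/761 d=-8881/9132
  seg 4: a=5 b=4977/1522 c=-8607/3044 d=2869/6088
S(17/4) = 425557/194816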